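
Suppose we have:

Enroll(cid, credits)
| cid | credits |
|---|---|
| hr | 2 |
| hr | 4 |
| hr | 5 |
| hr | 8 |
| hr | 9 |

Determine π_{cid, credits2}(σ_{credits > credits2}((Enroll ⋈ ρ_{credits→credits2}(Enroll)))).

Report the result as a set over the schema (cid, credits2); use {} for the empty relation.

ρ[credits→credits2]: schema becomes (cid, credits2); tuples unchanged.
Joining Enroll and ρ_{credits→credits2}(Enroll) on cid yields {(hr, 2, 2), (hr, 2, 4), (hr, 2, 5), (hr, 2, 8), (hr, 2, 9), (hr, 4, 2), (hr, 4, 4), (hr, 4, 5), (hr, 4, 8), (hr, 4, 9), (hr, 5, 2), (hr, 5, 4), (hr, 5, 5), (hr, 5, 8), (hr, 5, 9), (hr, 8, 2), (hr, 8, 4), (hr, 8, 5), (hr, 8, 8), (hr, 8, 9), (hr, 9, 2), (hr, 9, 4), (hr, 9, 5), (hr, 9, 8), (hr, 9, 9)}.
Selection credits > credits2: {(hr, 4, 2), (hr, 5, 2), (hr, 5, 4), (hr, 8, 2), (hr, 8, 4), (hr, 8, 5), (hr, 9, 2), (hr, 9, 4), (hr, 9, 5), (hr, 9, 8)}
Projecting to cid, credits2 (6 duplicate(s) eliminated): {(hr, 2), (hr, 4), (hr, 5), (hr, 8)}

{(hr, 2), (hr, 4), (hr, 5), (hr, 8)}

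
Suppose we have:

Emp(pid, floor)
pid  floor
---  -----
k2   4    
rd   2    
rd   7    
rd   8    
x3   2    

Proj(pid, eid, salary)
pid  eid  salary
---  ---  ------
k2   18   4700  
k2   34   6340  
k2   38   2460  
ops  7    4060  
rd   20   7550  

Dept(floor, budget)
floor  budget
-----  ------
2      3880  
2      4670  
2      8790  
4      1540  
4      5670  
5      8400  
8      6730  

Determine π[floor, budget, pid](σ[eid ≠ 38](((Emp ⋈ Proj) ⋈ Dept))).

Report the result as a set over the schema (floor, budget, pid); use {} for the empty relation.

{(2, 3880, rd), (2, 4670, rd), (2, 8790, rd), (4, 1540, k2), (4, 5670, k2), (8, 6730, rd)}

Joining Emp and Proj on pid yields {(k2, 4, 18, 4700), (k2, 4, 34, 6340), (k2, 4, 38, 2460), (rd, 2, 20, 7550), (rd, 7, 20, 7550), (rd, 8, 20, 7550)}.
Joining (Emp ⋈ Proj) and Dept on floor yields {(k2, 4, 18, 4700, 1540), (k2, 4, 18, 4700, 5670), (k2, 4, 34, 6340, 1540), (k2, 4, 34, 6340, 5670), (k2, 4, 38, 2460, 1540), (k2, 4, 38, 2460, 5670), (rd, 2, 20, 7550, 3880), (rd, 2, 20, 7550, 4670), (rd, 2, 20, 7550, 8790), (rd, 8, 20, 7550, 6730)}.
σ[eid ≠ 38]: keep tuples satisfying eid ≠ 38 → {(k2, 4, 18, 4700, 1540), (k2, 4, 18, 4700, 5670), (k2, 4, 34, 6340, 1540), (k2, 4, 34, 6340, 5670), (rd, 2, 20, 7550, 3880), (rd, 2, 20, 7550, 4670), (rd, 2, 20, 7550, 8790), (rd, 8, 20, 7550, 6730)}
π_{floor, budget, pid} gives {(2, 3880, rd), (2, 4670, rd), (2, 8790, rd), (4, 1540, k2), (4, 5670, k2), (8, 6730, rd)} (2 duplicate(s) eliminated).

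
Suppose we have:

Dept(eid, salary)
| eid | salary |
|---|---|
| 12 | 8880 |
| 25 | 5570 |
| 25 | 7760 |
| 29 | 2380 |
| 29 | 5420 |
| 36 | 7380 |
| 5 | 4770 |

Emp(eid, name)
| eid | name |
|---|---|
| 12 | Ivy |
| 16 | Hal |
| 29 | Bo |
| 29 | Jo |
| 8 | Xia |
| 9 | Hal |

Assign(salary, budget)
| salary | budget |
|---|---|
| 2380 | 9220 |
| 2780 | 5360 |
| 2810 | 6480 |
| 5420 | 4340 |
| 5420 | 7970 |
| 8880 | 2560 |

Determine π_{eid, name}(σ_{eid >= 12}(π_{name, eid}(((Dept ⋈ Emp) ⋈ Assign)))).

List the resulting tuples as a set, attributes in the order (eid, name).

{(12, Ivy), (29, Bo), (29, Jo)}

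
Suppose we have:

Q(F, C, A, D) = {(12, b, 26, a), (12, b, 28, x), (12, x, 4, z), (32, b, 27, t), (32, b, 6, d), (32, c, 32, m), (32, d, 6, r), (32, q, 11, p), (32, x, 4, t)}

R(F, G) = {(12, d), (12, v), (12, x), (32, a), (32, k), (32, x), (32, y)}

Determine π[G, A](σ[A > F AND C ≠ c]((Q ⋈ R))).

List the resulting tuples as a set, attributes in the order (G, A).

{(d, 26), (d, 28), (v, 26), (v, 28), (x, 26), (x, 28)}

Natural join on F: {(12, b, 26, a, d), (12, b, 26, a, v), (12, b, 26, a, x), (12, b, 28, x, d), (12, b, 28, x, v), (12, b, 28, x, x), (12, x, 4, z, d), (12, x, 4, z, v), (12, x, 4, z, x), (32, b, 27, t, a), (32, b, 27, t, k), (32, b, 27, t, x), (32, b, 27, t, y), (32, b, 6, d, a), (32, b, 6, d, k), (32, b, 6, d, x), (32, b, 6, d, y), (32, c, 32, m, a), (32, c, 32, m, k), (32, c, 32, m, x), (32, c, 32, m, y), (32, d, 6, r, a), (32, d, 6, r, k), (32, d, 6, r, x), (32, d, 6, r, y), (32, q, 11, p, a), (32, q, 11, p, k), (32, q, 11, p, x), (32, q, 11, p, y), (32, x, 4, t, a), (32, x, 4, t, k), (32, x, 4, t, x), (32, x, 4, t, y)}
Filtering on A > F AND C ≠ c leaves {(12, b, 26, a, d), (12, b, 26, a, v), (12, b, 26, a, x), (12, b, 28, x, d), (12, b, 28, x, v), (12, b, 28, x, x)}.
π[G, A]: project onto (G, A) → {(d, 26), (d, 28), (v, 26), (v, 28), (x, 26), (x, 28)}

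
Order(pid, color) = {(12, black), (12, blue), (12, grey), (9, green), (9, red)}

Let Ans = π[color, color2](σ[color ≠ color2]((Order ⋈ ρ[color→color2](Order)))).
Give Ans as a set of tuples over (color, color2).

ρ[color→color2]: schema becomes (pid, color2); tuples unchanged.
Natural join on pid: {(12, black, black), (12, black, blue), (12, black, grey), (12, blue, black), (12, blue, blue), (12, blue, grey), (12, grey, black), (12, grey, blue), (12, grey, grey), (9, green, green), (9, green, red), (9, red, green), (9, red, red)}
Apply σ_{color ≠ color2}; surviving tuples: {(12, black, blue), (12, black, grey), (12, blue, black), (12, blue, grey), (12, grey, black), (12, grey, blue), (9, green, red), (9, red, green)}
Projecting to color, color2: {(black, blue), (black, grey), (blue, black), (blue, grey), (green, red), (grey, black), (grey, blue), (red, green)}

{(black, blue), (black, grey), (blue, black), (blue, grey), (green, red), (grey, black), (grey, blue), (red, green)}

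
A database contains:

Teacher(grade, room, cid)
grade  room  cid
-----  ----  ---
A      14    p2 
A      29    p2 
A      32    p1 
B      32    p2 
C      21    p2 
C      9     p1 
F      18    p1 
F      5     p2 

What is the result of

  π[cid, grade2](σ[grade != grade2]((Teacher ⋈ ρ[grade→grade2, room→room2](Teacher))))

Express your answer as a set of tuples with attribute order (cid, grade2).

ρ[grade→grade2, room→room2]: schema becomes (grade2, room2, cid); tuples unchanged.
Natural join on cid: {(A, 14, p2, A, 14), (A, 14, p2, A, 29), (A, 14, p2, B, 32), (A, 14, p2, C, 21), (A, 14, p2, F, 5), (A, 29, p2, A, 14), (A, 29, p2, A, 29), (A, 29, p2, B, 32), (A, 29, p2, C, 21), (A, 29, p2, F, 5), (A, 32, p1, A, 32), (A, 32, p1, C, 9), (A, 32, p1, F, 18), (B, 32, p2, A, 14), (B, 32, p2, A, 29), (B, 32, p2, B, 32), (B, 32, p2, C, 21), (B, 32, p2, F, 5), (C, 21, p2, A, 14), (C, 21, p2, A, 29), (C, 21, p2, B, 32), (C, 21, p2, C, 21), (C, 21, p2, F, 5), (C, 9, p1, A, 32), (C, 9, p1, C, 9), (C, 9, p1, F, 18), (F, 18, p1, A, 32), (F, 18, p1, C, 9), (F, 18, p1, F, 18), (F, 5, p2, A, 14), (F, 5, p2, A, 29), (F, 5, p2, B, 32), (F, 5, p2, C, 21), (F, 5, p2, F, 5)}
Selection grade != grade2: {(A, 14, p2, B, 32), (A, 14, p2, C, 21), (A, 14, p2, F, 5), (A, 29, p2, B, 32), (A, 29, p2, C, 21), (A, 29, p2, F, 5), (A, 32, p1, C, 9), (A, 32, p1, F, 18), (B, 32, p2, A, 14), (B, 32, p2, A, 29), (B, 32, p2, C, 21), (B, 32, p2, F, 5), (C, 21, p2, A, 14), (C, 21, p2, A, 29), (C, 21, p2, B, 32), (C, 21, p2, F, 5), (C, 9, p1, A, 32), (C, 9, p1, F, 18), (F, 18, p1, A, 32), (F, 18, p1, C, 9), (F, 5, p2, A, 14), (F, 5, p2, A, 29), (F, 5, p2, B, 32), (F, 5, p2, C, 21)}
π_{cid, grade2} gives {(p1, A), (p1, C), (p1, F), (p2, A), (p2, B), (p2, C), (p2, F)} (17 duplicate(s) eliminated).

{(p1, A), (p1, C), (p1, F), (p2, A), (p2, B), (p2, C), (p2, F)}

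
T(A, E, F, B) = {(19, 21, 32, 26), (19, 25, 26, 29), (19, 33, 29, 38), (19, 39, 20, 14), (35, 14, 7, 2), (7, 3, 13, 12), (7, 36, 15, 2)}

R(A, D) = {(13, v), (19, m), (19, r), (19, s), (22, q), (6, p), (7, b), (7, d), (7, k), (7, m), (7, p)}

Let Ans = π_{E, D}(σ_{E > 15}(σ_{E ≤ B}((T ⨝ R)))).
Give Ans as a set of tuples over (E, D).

{(21, m), (21, r), (21, s), (25, m), (25, r), (25, s), (33, m), (33, r), (33, s)}

Natural join on A: {(19, 21, 32, 26, m), (19, 21, 32, 26, r), (19, 21, 32, 26, s), (19, 25, 26, 29, m), (19, 25, 26, 29, r), (19, 25, 26, 29, s), (19, 33, 29, 38, m), (19, 33, 29, 38, r), (19, 33, 29, 38, s), (19, 39, 20, 14, m), (19, 39, 20, 14, r), (19, 39, 20, 14, s), (7, 3, 13, 12, b), (7, 3, 13, 12, d), (7, 3, 13, 12, k), (7, 3, 13, 12, m), (7, 3, 13, 12, p), (7, 36, 15, 2, b), (7, 36, 15, 2, d), (7, 36, 15, 2, k), (7, 36, 15, 2, m), (7, 36, 15, 2, p)}
Selection E ≤ B: {(19, 21, 32, 26, m), (19, 21, 32, 26, r), (19, 21, 32, 26, s), (19, 25, 26, 29, m), (19, 25, 26, 29, r), (19, 25, 26, 29, s), (19, 33, 29, 38, m), (19, 33, 29, 38, r), (19, 33, 29, 38, s), (7, 3, 13, 12, b), (7, 3, 13, 12, d), (7, 3, 13, 12, k), (7, 3, 13, 12, m), (7, 3, 13, 12, p)}
Selection E > 15: {(19, 21, 32, 26, m), (19, 21, 32, 26, r), (19, 21, 32, 26, s), (19, 25, 26, 29, m), (19, 25, 26, 29, r), (19, 25, 26, 29, s), (19, 33, 29, 38, m), (19, 33, 29, 38, r), (19, 33, 29, 38, s)}
π_{E, D} gives {(21, m), (21, r), (21, s), (25, m), (25, r), (25, s), (33, m), (33, r), (33, s)}.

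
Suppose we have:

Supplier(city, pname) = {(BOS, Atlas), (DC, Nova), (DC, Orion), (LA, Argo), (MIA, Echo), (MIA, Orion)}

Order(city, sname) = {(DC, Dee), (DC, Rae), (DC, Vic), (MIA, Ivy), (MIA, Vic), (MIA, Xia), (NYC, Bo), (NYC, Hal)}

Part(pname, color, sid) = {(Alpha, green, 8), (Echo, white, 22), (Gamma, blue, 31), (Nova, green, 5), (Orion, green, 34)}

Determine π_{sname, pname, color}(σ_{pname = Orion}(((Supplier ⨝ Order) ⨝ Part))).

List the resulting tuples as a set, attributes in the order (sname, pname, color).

Natural join on city: {(DC, Nova, Dee), (DC, Nova, Rae), (DC, Nova, Vic), (DC, Orion, Dee), (DC, Orion, Rae), (DC, Orion, Vic), (MIA, Echo, Ivy), (MIA, Echo, Vic), (MIA, Echo, Xia), (MIA, Orion, Ivy), (MIA, Orion, Vic), (MIA, Orion, Xia)}
Natural join on pname: {(DC, Nova, Dee, green, 5), (DC, Nova, Rae, green, 5), (DC, Nova, Vic, green, 5), (DC, Orion, Dee, green, 34), (DC, Orion, Rae, green, 34), (DC, Orion, Vic, green, 34), (MIA, Echo, Ivy, white, 22), (MIA, Echo, Vic, white, 22), (MIA, Echo, Xia, white, 22), (MIA, Orion, Ivy, green, 34), (MIA, Orion, Vic, green, 34), (MIA, Orion, Xia, green, 34)}
Selection pname = Orion: {(DC, Orion, Dee, green, 34), (DC, Orion, Rae, green, 34), (DC, Orion, Vic, green, 34), (MIA, Orion, Ivy, green, 34), (MIA, Orion, Vic, green, 34), (MIA, Orion, Xia, green, 34)}
π[sname, pname, color]: project onto (sname, pname, color) (1 duplicate(s) eliminated) → {(Dee, Orion, green), (Ivy, Orion, green), (Rae, Orion, green), (Vic, Orion, green), (Xia, Orion, green)}

{(Dee, Orion, green), (Ivy, Orion, green), (Rae, Orion, green), (Vic, Orion, green), (Xia, Orion, green)}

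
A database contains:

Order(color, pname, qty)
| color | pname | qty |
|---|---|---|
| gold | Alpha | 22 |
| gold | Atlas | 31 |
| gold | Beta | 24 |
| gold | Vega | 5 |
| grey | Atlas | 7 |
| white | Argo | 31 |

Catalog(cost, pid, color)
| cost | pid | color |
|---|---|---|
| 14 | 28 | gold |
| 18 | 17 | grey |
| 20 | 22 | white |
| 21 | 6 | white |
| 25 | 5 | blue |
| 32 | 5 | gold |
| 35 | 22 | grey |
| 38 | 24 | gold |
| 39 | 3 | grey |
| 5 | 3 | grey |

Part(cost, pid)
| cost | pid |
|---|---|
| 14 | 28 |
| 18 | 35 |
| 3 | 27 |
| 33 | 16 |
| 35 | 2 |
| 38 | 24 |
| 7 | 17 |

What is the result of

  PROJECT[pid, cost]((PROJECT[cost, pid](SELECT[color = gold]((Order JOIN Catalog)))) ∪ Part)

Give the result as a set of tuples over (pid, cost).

Natural join on color: {(gold, Alpha, 22, 14, 28), (gold, Alpha, 22, 32, 5), (gold, Alpha, 22, 38, 24), (gold, Atlas, 31, 14, 28), (gold, Atlas, 31, 32, 5), (gold, Atlas, 31, 38, 24), (gold, Beta, 24, 14, 28), (gold, Beta, 24, 32, 5), (gold, Beta, 24, 38, 24), (gold, Vega, 5, 14, 28), (gold, Vega, 5, 32, 5), (gold, Vega, 5, 38, 24), (grey, Atlas, 7, 18, 17), (grey, Atlas, 7, 35, 22), (grey, Atlas, 7, 39, 3), (grey, Atlas, 7, 5, 3), (white, Argo, 31, 20, 22), (white, Argo, 31, 21, 6)}
Selection color = gold: {(gold, Alpha, 22, 14, 28), (gold, Alpha, 22, 32, 5), (gold, Alpha, 22, 38, 24), (gold, Atlas, 31, 14, 28), (gold, Atlas, 31, 32, 5), (gold, Atlas, 31, 38, 24), (gold, Beta, 24, 14, 28), (gold, Beta, 24, 32, 5), (gold, Beta, 24, 38, 24), (gold, Vega, 5, 14, 28), (gold, Vega, 5, 32, 5), (gold, Vega, 5, 38, 24)}
Projecting to cost, pid (9 duplicate(s) eliminated): {(14, 28), (32, 5), (38, 24)}
Taking the union: {(14, 28), (18, 35), (3, 27), (32, 5), (33, 16), (35, 2), (38, 24), (7, 17)}
Projecting to pid, cost: {(16, 33), (17, 7), (2, 35), (24, 38), (27, 3), (28, 14), (35, 18), (5, 32)}

{(16, 33), (17, 7), (2, 35), (24, 38), (27, 3), (28, 14), (35, 18), (5, 32)}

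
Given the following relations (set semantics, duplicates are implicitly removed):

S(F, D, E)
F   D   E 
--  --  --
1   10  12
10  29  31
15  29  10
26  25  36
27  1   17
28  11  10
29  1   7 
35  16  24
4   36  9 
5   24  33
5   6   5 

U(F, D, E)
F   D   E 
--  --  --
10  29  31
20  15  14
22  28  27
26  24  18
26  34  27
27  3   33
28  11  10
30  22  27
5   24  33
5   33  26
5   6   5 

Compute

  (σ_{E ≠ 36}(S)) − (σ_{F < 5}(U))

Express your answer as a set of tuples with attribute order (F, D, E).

Filtering on E ≠ 36 leaves {(1, 10, 12), (10, 29, 31), (15, 29, 10), (27, 1, 17), (28, 11, 10), (29, 1, 7), (35, 16, 24), (4, 36, 9), (5, 24, 33), (5, 6, 5)}.
Filtering on F < 5 leaves {}.
Set difference of the two operands is {(1, 10, 12), (10, 29, 31), (15, 29, 10), (27, 1, 17), (28, 11, 10), (29, 1, 7), (35, 16, 24), (4, 36, 9), (5, 24, 33), (5, 6, 5)}.

{(1, 10, 12), (10, 29, 31), (15, 29, 10), (27, 1, 17), (28, 11, 10), (29, 1, 7), (35, 16, 24), (4, 36, 9), (5, 24, 33), (5, 6, 5)}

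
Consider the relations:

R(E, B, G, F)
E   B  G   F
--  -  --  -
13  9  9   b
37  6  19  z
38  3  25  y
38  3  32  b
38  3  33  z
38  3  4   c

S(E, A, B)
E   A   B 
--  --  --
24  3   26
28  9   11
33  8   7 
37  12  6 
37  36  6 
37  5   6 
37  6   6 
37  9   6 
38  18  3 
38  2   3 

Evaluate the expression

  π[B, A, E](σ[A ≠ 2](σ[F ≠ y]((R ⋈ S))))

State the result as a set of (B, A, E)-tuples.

Natural join on E, B: {(37, 6, 19, z, 12), (37, 6, 19, z, 36), (37, 6, 19, z, 5), (37, 6, 19, z, 6), (37, 6, 19, z, 9), (38, 3, 25, y, 18), (38, 3, 25, y, 2), (38, 3, 32, b, 18), (38, 3, 32, b, 2), (38, 3, 33, z, 18), (38, 3, 33, z, 2), (38, 3, 4, c, 18), (38, 3, 4, c, 2)}
Apply σ_{F ≠ y}; surviving tuples: {(37, 6, 19, z, 12), (37, 6, 19, z, 36), (37, 6, 19, z, 5), (37, 6, 19, z, 6), (37, 6, 19, z, 9), (38, 3, 32, b, 18), (38, 3, 32, b, 2), (38, 3, 33, z, 18), (38, 3, 33, z, 2), (38, 3, 4, c, 18), (38, 3, 4, c, 2)}
Apply σ_{A ≠ 2}; surviving tuples: {(37, 6, 19, z, 12), (37, 6, 19, z, 36), (37, 6, 19, z, 5), (37, 6, 19, z, 6), (37, 6, 19, z, 9), (38, 3, 32, b, 18), (38, 3, 33, z, 18), (38, 3, 4, c, 18)}
Projecting to B, A, E (2 duplicate(s) eliminated): {(3, 18, 38), (6, 12, 37), (6, 36, 37), (6, 5, 37), (6, 6, 37), (6, 9, 37)}

{(3, 18, 38), (6, 12, 37), (6, 36, 37), (6, 5, 37), (6, 6, 37), (6, 9, 37)}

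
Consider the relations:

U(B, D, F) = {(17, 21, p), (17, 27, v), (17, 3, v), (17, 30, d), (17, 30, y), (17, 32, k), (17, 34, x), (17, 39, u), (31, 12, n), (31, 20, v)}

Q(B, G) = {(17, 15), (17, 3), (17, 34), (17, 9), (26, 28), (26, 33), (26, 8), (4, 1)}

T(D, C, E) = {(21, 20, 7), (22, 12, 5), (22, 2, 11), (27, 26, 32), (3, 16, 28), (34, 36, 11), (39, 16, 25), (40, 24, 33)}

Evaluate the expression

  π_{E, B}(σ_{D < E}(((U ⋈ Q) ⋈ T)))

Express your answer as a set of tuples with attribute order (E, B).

{(28, 17), (32, 17)}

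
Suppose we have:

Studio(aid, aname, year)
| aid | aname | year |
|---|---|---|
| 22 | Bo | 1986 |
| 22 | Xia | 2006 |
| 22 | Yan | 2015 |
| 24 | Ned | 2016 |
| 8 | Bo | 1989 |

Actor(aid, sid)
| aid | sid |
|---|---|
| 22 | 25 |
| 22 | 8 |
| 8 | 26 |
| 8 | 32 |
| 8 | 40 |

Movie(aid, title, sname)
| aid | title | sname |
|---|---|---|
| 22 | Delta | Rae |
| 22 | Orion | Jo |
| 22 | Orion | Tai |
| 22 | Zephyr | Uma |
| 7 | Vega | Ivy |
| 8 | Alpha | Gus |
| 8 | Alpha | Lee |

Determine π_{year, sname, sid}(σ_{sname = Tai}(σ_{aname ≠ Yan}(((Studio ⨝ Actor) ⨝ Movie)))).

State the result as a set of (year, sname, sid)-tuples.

{(1986, Tai, 25), (1986, Tai, 8), (2006, Tai, 25), (2006, Tai, 8)}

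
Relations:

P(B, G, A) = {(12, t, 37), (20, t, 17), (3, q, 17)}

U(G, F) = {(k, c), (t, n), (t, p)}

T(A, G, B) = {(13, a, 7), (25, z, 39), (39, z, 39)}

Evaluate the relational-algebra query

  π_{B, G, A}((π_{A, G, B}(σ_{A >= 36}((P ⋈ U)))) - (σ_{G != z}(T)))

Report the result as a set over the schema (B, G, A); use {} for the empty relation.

{(12, t, 37)}

Natural join on G: {(12, t, 37, n), (12, t, 37, p), (20, t, 17, n), (20, t, 17, p)}
Filtering on A >= 36 leaves {(12, t, 37, n), (12, t, 37, p)}.
π[A, G, B]: project onto (A, G, B) (1 duplicate(s) eliminated) → {(37, t, 12)}
Filtering on G != z leaves {(13, a, 7)}.
Difference: {(37, t, 12)} with {(13, a, 7)} → {(37, t, 12)}
π[B, G, A]: project onto (B, G, A) → {(12, t, 37)}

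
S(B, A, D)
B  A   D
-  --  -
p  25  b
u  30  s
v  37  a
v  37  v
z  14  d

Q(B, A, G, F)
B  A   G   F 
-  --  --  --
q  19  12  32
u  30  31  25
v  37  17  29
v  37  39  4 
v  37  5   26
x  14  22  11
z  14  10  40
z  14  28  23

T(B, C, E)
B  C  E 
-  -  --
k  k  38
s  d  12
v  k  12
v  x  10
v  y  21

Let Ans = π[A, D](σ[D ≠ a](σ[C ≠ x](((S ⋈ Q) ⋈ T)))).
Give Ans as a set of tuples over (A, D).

{(37, v)}

Joining S and Q on B, A yields {(u, 30, s, 31, 25), (v, 37, a, 17, 29), (v, 37, a, 39, 4), (v, 37, a, 5, 26), (v, 37, v, 17, 29), (v, 37, v, 39, 4), (v, 37, v, 5, 26), (z, 14, d, 10, 40), (z, 14, d, 28, 23)}.
Joining (S ⋈ Q) and T on B yields {(v, 37, a, 17, 29, k, 12), (v, 37, a, 17, 29, x, 10), (v, 37, a, 17, 29, y, 21), (v, 37, a, 39, 4, k, 12), (v, 37, a, 39, 4, x, 10), (v, 37, a, 39, 4, y, 21), (v, 37, a, 5, 26, k, 12), (v, 37, a, 5, 26, x, 10), (v, 37, a, 5, 26, y, 21), (v, 37, v, 17, 29, k, 12), (v, 37, v, 17, 29, x, 10), (v, 37, v, 17, 29, y, 21), (v, 37, v, 39, 4, k, 12), (v, 37, v, 39, 4, x, 10), (v, 37, v, 39, 4, y, 21), (v, 37, v, 5, 26, k, 12), (v, 37, v, 5, 26, x, 10), (v, 37, v, 5, 26, y, 21)}.
σ[C ≠ x]: keep tuples satisfying C ≠ x → {(v, 37, a, 17, 29, k, 12), (v, 37, a, 17, 29, y, 21), (v, 37, a, 39, 4, k, 12), (v, 37, a, 39, 4, y, 21), (v, 37, a, 5, 26, k, 12), (v, 37, a, 5, 26, y, 21), (v, 37, v, 17, 29, k, 12), (v, 37, v, 17, 29, y, 21), (v, 37, v, 39, 4, k, 12), (v, 37, v, 39, 4, y, 21), (v, 37, v, 5, 26, k, 12), (v, 37, v, 5, 26, y, 21)}
σ[D ≠ a]: keep tuples satisfying D ≠ a → {(v, 37, v, 17, 29, k, 12), (v, 37, v, 17, 29, y, 21), (v, 37, v, 39, 4, k, 12), (v, 37, v, 39, 4, y, 21), (v, 37, v, 5, 26, k, 12), (v, 37, v, 5, 26, y, 21)}
Projecting to A, D (5 duplicate(s) eliminated): {(37, v)}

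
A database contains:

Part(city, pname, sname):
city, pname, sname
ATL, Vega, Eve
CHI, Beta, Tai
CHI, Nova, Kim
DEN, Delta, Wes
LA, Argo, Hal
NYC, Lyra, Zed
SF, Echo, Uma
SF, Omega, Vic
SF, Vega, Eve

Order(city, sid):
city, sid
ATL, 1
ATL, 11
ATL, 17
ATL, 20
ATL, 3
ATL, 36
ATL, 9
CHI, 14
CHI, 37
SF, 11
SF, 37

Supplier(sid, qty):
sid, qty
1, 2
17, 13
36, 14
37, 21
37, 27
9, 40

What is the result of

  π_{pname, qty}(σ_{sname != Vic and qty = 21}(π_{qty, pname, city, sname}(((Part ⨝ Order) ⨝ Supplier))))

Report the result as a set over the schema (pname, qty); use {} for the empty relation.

{(Beta, 21), (Echo, 21), (Nova, 21), (Vega, 21)}

Part ⋈ Order (natural join on city): {(ATL, Vega, Eve, 1), (ATL, Vega, Eve, 11), (ATL, Vega, Eve, 17), (ATL, Vega, Eve, 20), (ATL, Vega, Eve, 3), (ATL, Vega, Eve, 36), (ATL, Vega, Eve, 9), (CHI, Beta, Tai, 14), (CHI, Beta, Tai, 37), (CHI, Nova, Kim, 14), (CHI, Nova, Kim, 37), (SF, Echo, Uma, 11), (SF, Echo, Uma, 37), (SF, Omega, Vic, 11), (SF, Omega, Vic, 37), (SF, Vega, Eve, 11), (SF, Vega, Eve, 37)}
(Part ⨝ Order) ⋈ Supplier (natural join on sid): {(ATL, Vega, Eve, 1, 2), (ATL, Vega, Eve, 17, 13), (ATL, Vega, Eve, 36, 14), (ATL, Vega, Eve, 9, 40), (CHI, Beta, Tai, 37, 21), (CHI, Beta, Tai, 37, 27), (CHI, Nova, Kim, 37, 21), (CHI, Nova, Kim, 37, 27), (SF, Echo, Uma, 37, 21), (SF, Echo, Uma, 37, 27), (SF, Omega, Vic, 37, 21), (SF, Omega, Vic, 37, 27), (SF, Vega, Eve, 37, 21), (SF, Vega, Eve, 37, 27)}
π_{qty, pname, city, sname} gives {(13, Vega, ATL, Eve), (14, Vega, ATL, Eve), (2, Vega, ATL, Eve), (21, Beta, CHI, Tai), (21, Echo, SF, Uma), (21, Nova, CHI, Kim), (21, Omega, SF, Vic), (21, Vega, SF, Eve), (27, Beta, CHI, Tai), (27, Echo, SF, Uma), (27, Nova, CHI, Kim), (27, Omega, SF, Vic), (27, Vega, SF, Eve), (40, Vega, ATL, Eve)}.
Selection sname != Vic and qty = 21: {(21, Beta, CHI, Tai), (21, Echo, SF, Uma), (21, Nova, CHI, Kim), (21, Vega, SF, Eve)}
π_{pname, qty} gives {(Beta, 21), (Echo, 21), (Nova, 21), (Vega, 21)}.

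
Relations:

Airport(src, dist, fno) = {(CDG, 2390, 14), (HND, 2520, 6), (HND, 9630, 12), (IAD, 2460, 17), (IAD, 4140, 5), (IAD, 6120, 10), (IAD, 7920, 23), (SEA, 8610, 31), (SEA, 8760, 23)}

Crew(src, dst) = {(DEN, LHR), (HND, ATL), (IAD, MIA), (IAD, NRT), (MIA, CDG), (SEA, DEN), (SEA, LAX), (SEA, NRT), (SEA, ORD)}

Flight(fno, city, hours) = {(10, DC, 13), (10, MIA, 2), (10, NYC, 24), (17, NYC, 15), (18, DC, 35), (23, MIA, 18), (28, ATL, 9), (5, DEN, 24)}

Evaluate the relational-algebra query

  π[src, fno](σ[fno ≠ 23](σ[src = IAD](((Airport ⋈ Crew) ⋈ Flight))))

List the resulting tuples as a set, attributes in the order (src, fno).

{(IAD, 10), (IAD, 17), (IAD, 5)}

Airport ⋈ Crew (natural join on src): {(HND, 2520, 6, ATL), (HND, 9630, 12, ATL), (IAD, 2460, 17, MIA), (IAD, 2460, 17, NRT), (IAD, 4140, 5, MIA), (IAD, 4140, 5, NRT), (IAD, 6120, 10, MIA), (IAD, 6120, 10, NRT), (IAD, 7920, 23, MIA), (IAD, 7920, 23, NRT), (SEA, 8610, 31, DEN), (SEA, 8610, 31, LAX), (SEA, 8610, 31, NRT), (SEA, 8610, 31, ORD), (SEA, 8760, 23, DEN), (SEA, 8760, 23, LAX), (SEA, 8760, 23, NRT), (SEA, 8760, 23, ORD)}
(Airport ⋈ Crew) ⋈ Flight (natural join on fno): {(IAD, 2460, 17, MIA, NYC, 15), (IAD, 2460, 17, NRT, NYC, 15), (IAD, 4140, 5, MIA, DEN, 24), (IAD, 4140, 5, NRT, DEN, 24), (IAD, 6120, 10, MIA, DC, 13), (IAD, 6120, 10, MIA, MIA, 2), (IAD, 6120, 10, MIA, NYC, 24), (IAD, 6120, 10, NRT, DC, 13), (IAD, 6120, 10, NRT, MIA, 2), (IAD, 6120, 10, NRT, NYC, 24), (IAD, 7920, 23, MIA, MIA, 18), (IAD, 7920, 23, NRT, MIA, 18), (SEA, 8760, 23, DEN, MIA, 18), (SEA, 8760, 23, LAX, MIA, 18), (SEA, 8760, 23, NRT, MIA, 18), (SEA, 8760, 23, ORD, MIA, 18)}
Apply σ_{src = IAD}; surviving tuples: {(IAD, 2460, 17, MIA, NYC, 15), (IAD, 2460, 17, NRT, NYC, 15), (IAD, 4140, 5, MIA, DEN, 24), (IAD, 4140, 5, NRT, DEN, 24), (IAD, 6120, 10, MIA, DC, 13), (IAD, 6120, 10, MIA, MIA, 2), (IAD, 6120, 10, MIA, NYC, 24), (IAD, 6120, 10, NRT, DC, 13), (IAD, 6120, 10, NRT, MIA, 2), (IAD, 6120, 10, NRT, NYC, 24), (IAD, 7920, 23, MIA, MIA, 18), (IAD, 7920, 23, NRT, MIA, 18)}
Apply σ_{fno ≠ 23}; surviving tuples: {(IAD, 2460, 17, MIA, NYC, 15), (IAD, 2460, 17, NRT, NYC, 15), (IAD, 4140, 5, MIA, DEN, 24), (IAD, 4140, 5, NRT, DEN, 24), (IAD, 6120, 10, MIA, DC, 13), (IAD, 6120, 10, MIA, MIA, 2), (IAD, 6120, 10, MIA, NYC, 24), (IAD, 6120, 10, NRT, DC, 13), (IAD, 6120, 10, NRT, MIA, 2), (IAD, 6120, 10, NRT, NYC, 24)}
Projecting to src, fno (7 duplicate(s) eliminated): {(IAD, 10), (IAD, 17), (IAD, 5)}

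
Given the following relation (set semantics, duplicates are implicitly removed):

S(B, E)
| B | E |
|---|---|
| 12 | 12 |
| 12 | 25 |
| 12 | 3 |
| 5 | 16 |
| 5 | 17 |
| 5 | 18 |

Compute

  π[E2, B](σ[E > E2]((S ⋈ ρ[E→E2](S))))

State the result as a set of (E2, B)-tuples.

{(12, 12), (16, 5), (17, 5), (3, 12)}

ρ[E→E2]: schema becomes (B, E2); tuples unchanged.
S ⋈ ρ[E→E2](S) (natural join on B): {(12, 12, 12), (12, 12, 25), (12, 12, 3), (12, 25, 12), (12, 25, 25), (12, 25, 3), (12, 3, 12), (12, 3, 25), (12, 3, 3), (5, 16, 16), (5, 16, 17), (5, 16, 18), (5, 17, 16), (5, 17, 17), (5, 17, 18), (5, 18, 16), (5, 18, 17), (5, 18, 18)}
Apply σ_{E > E2}; surviving tuples: {(12, 12, 3), (12, 25, 12), (12, 25, 3), (5, 17, 16), (5, 18, 16), (5, 18, 17)}
Keep only column(s) E2, B (2 duplicate(s) eliminated): {(12, 12), (16, 5), (17, 5), (3, 12)}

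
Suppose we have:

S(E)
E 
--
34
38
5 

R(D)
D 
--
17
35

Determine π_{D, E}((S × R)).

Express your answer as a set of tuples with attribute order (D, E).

{(17, 34), (17, 38), (17, 5), (35, 34), (35, 38), (35, 5)}

S × R: Cartesian product, 3·2 = 6 tuples over (E, D).
π_{D, E} gives {(17, 34), (17, 38), (17, 5), (35, 34), (35, 38), (35, 5)}.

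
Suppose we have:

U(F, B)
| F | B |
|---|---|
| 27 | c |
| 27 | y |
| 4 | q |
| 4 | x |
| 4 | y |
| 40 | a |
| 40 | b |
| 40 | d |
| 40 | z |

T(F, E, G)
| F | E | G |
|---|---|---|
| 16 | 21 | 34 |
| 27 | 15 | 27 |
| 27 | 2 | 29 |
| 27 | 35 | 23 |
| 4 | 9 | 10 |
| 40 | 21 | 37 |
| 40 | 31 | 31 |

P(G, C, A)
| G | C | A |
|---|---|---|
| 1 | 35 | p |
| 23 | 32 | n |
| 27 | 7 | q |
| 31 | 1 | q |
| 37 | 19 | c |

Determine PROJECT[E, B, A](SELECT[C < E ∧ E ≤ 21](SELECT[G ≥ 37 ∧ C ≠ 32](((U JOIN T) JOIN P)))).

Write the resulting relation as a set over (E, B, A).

Natural join on F: {(27, c, 15, 27), (27, c, 2, 29), (27, c, 35, 23), (27, y, 15, 27), (27, y, 2, 29), (27, y, 35, 23), (4, q, 9, 10), (4, x, 9, 10), (4, y, 9, 10), (40, a, 21, 37), (40, a, 31, 31), (40, b, 21, 37), (40, b, 31, 31), (40, d, 21, 37), (40, d, 31, 31), (40, z, 21, 37), (40, z, 31, 31)}
Natural join on G: {(27, c, 15, 27, 7, q), (27, c, 35, 23, 32, n), (27, y, 15, 27, 7, q), (27, y, 35, 23, 32, n), (40, a, 21, 37, 19, c), (40, a, 31, 31, 1, q), (40, b, 21, 37, 19, c), (40, b, 31, 31, 1, q), (40, d, 21, 37, 19, c), (40, d, 31, 31, 1, q), (40, z, 21, 37, 19, c), (40, z, 31, 31, 1, q)}
Apply σ_{G ≥ 37 ∧ C ≠ 32}; surviving tuples: {(40, a, 21, 37, 19, c), (40, b, 21, 37, 19, c), (40, d, 21, 37, 19, c), (40, z, 21, 37, 19, c)}
Apply σ_{C < E ∧ E ≤ 21}; surviving tuples: {(40, a, 21, 37, 19, c), (40, b, 21, 37, 19, c), (40, d, 21, 37, 19, c), (40, z, 21, 37, 19, c)}
π[E, B, A]: project onto (E, B, A) → {(21, a, c), (21, b, c), (21, d, c), (21, z, c)}

{(21, a, c), (21, b, c), (21, d, c), (21, z, c)}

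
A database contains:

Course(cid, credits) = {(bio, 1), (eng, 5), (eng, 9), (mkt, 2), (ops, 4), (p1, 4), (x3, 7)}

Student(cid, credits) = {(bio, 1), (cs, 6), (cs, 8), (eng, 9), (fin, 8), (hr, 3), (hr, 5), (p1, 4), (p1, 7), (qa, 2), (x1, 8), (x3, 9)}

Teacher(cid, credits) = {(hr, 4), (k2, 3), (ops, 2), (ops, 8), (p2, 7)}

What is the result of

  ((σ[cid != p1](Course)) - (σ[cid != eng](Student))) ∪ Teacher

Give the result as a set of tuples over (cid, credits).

{(eng, 5), (eng, 9), (hr, 4), (k2, 3), (mkt, 2), (ops, 2), (ops, 4), (ops, 8), (p2, 7), (x3, 7)}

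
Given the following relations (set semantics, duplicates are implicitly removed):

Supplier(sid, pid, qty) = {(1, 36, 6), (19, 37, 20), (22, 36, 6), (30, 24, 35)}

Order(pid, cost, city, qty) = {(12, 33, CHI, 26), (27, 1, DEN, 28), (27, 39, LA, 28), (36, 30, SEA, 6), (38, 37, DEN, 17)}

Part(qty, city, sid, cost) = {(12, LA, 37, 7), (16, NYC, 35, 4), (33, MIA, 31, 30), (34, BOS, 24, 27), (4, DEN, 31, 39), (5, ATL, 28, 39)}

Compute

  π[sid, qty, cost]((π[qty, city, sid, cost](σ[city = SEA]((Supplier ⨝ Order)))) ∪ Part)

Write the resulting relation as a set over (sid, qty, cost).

Natural join on pid, qty: {(1, 36, 6, 30, SEA), (22, 36, 6, 30, SEA)}
Apply σ_{city = SEA}; surviving tuples: {(1, 36, 6, 30, SEA), (22, 36, 6, 30, SEA)}
π[qty, city, sid, cost]: project onto (qty, city, sid, cost) → {(6, SEA, 1, 30), (6, SEA, 22, 30)}
Union: {(6, SEA, 1, 30), (6, SEA, 22, 30)} with {(12, LA, 37, 7), (16, NYC, 35, 4), (33, MIA, 31, 30), (34, BOS, 24, 27), (4, DEN, 31, 39), (5, ATL, 28, 39)} → {(12, LA, 37, 7), (16, NYC, 35, 4), (33, MIA, 31, 30), (34, BOS, 24, 27), (4, DEN, 31, 39), (5, ATL, 28, 39), (6, SEA, 1, 30), (6, SEA, 22, 30)}
π[sid, qty, cost]: project onto (sid, qty, cost) → {(1, 6, 30), (22, 6, 30), (24, 34, 27), (28, 5, 39), (31, 33, 30), (31, 4, 39), (35, 16, 4), (37, 12, 7)}

{(1, 6, 30), (22, 6, 30), (24, 34, 27), (28, 5, 39), (31, 33, 30), (31, 4, 39), (35, 16, 4), (37, 12, 7)}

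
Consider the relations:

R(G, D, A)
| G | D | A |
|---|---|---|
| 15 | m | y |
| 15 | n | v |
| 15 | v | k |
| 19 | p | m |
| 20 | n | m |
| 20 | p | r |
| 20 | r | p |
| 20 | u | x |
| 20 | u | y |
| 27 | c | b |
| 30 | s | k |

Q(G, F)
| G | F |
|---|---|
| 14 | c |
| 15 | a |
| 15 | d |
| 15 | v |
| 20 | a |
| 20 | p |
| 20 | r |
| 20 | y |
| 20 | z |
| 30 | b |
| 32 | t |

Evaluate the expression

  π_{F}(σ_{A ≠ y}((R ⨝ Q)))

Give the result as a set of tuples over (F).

{a, b, d, p, r, v, y, z}

Joining R and Q on G yields {(15, m, y, a), (15, m, y, d), (15, m, y, v), (15, n, v, a), (15, n, v, d), (15, n, v, v), (15, v, k, a), (15, v, k, d), (15, v, k, v), (20, n, m, a), (20, n, m, p), (20, n, m, r), (20, n, m, y), (20, n, m, z), (20, p, r, a), (20, p, r, p), (20, p, r, r), (20, p, r, y), (20, p, r, z), (20, r, p, a), (20, r, p, p), (20, r, p, r), (20, r, p, y), (20, r, p, z), (20, u, x, a), (20, u, x, p), (20, u, x, r), (20, u, x, y), (20, u, x, z), (20, u, y, a), (20, u, y, p), (20, u, y, r), (20, u, y, y), (20, u, y, z), (30, s, k, b)}.
Selection A ≠ y: {(15, n, v, a), (15, n, v, d), (15, n, v, v), (15, v, k, a), (15, v, k, d), (15, v, k, v), (20, n, m, a), (20, n, m, p), (20, n, m, r), (20, n, m, y), (20, n, m, z), (20, p, r, a), (20, p, r, p), (20, p, r, r), (20, p, r, y), (20, p, r, z), (20, r, p, a), (20, r, p, p), (20, r, p, r), (20, r, p, y), (20, r, p, z), (20, u, x, a), (20, u, x, p), (20, u, x, r), (20, u, x, y), (20, u, x, z), (30, s, k, b)}
Projecting to F (19 duplicate(s) eliminated): {a, b, d, p, r, v, y, z}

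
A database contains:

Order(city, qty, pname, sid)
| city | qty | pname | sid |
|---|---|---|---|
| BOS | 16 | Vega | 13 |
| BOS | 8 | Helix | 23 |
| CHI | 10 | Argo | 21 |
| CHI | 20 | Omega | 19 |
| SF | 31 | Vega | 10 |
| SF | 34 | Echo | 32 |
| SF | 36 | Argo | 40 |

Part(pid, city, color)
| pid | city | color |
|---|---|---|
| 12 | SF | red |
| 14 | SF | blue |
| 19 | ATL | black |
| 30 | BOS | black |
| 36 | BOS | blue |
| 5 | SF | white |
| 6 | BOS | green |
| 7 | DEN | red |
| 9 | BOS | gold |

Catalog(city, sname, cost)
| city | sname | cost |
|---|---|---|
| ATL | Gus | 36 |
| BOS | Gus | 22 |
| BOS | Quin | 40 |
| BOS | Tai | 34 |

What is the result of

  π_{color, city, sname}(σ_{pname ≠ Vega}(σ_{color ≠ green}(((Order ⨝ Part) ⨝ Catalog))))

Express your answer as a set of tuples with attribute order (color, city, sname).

Order ⋈ Part (natural join on city): {(BOS, 16, Vega, 13, 30, black), (BOS, 16, Vega, 13, 36, blue), (BOS, 16, Vega, 13, 6, green), (BOS, 16, Vega, 13, 9, gold), (BOS, 8, Helix, 23, 30, black), (BOS, 8, Helix, 23, 36, blue), (BOS, 8, Helix, 23, 6, green), (BOS, 8, Helix, 23, 9, gold), (SF, 31, Vega, 10, 12, red), (SF, 31, Vega, 10, 14, blue), (SF, 31, Vega, 10, 5, white), (SF, 34, Echo, 32, 12, red), (SF, 34, Echo, 32, 14, blue), (SF, 34, Echo, 32, 5, white), (SF, 36, Argo, 40, 12, red), (SF, 36, Argo, 40, 14, blue), (SF, 36, Argo, 40, 5, white)}
(Order ⨝ Part) ⋈ Catalog (natural join on city): {(BOS, 16, Vega, 13, 30, black, Gus, 22), (BOS, 16, Vega, 13, 30, black, Quin, 40), (BOS, 16, Vega, 13, 30, black, Tai, 34), (BOS, 16, Vega, 13, 36, blue, Gus, 22), (BOS, 16, Vega, 13, 36, blue, Quin, 40), (BOS, 16, Vega, 13, 36, blue, Tai, 34), (BOS, 16, Vega, 13, 6, green, Gus, 22), (BOS, 16, Vega, 13, 6, green, Quin, 40), (BOS, 16, Vega, 13, 6, green, Tai, 34), (BOS, 16, Vega, 13, 9, gold, Gus, 22), (BOS, 16, Vega, 13, 9, gold, Quin, 40), (BOS, 16, Vega, 13, 9, gold, Tai, 34), (BOS, 8, Helix, 23, 30, black, Gus, 22), (BOS, 8, Helix, 23, 30, black, Quin, 40), (BOS, 8, Helix, 23, 30, black, Tai, 34), (BOS, 8, Helix, 23, 36, blue, Gus, 22), (BOS, 8, Helix, 23, 36, blue, Quin, 40), (BOS, 8, Helix, 23, 36, blue, Tai, 34), (BOS, 8, Helix, 23, 6, green, Gus, 22), (BOS, 8, Helix, 23, 6, green, Quin, 40), (BOS, 8, Helix, 23, 6, green, Tai, 34), (BOS, 8, Helix, 23, 9, gold, Gus, 22), (BOS, 8, Helix, 23, 9, gold, Quin, 40), (BOS, 8, Helix, 23, 9, gold, Tai, 34)}
Apply σ_{color ≠ green}; surviving tuples: {(BOS, 16, Vega, 13, 30, black, Gus, 22), (BOS, 16, Vega, 13, 30, black, Quin, 40), (BOS, 16, Vega, 13, 30, black, Tai, 34), (BOS, 16, Vega, 13, 36, blue, Gus, 22), (BOS, 16, Vega, 13, 36, blue, Quin, 40), (BOS, 16, Vega, 13, 36, blue, Tai, 34), (BOS, 16, Vega, 13, 9, gold, Gus, 22), (BOS, 16, Vega, 13, 9, gold, Quin, 40), (BOS, 16, Vega, 13, 9, gold, Tai, 34), (BOS, 8, Helix, 23, 30, black, Gus, 22), (BOS, 8, Helix, 23, 30, black, Quin, 40), (BOS, 8, Helix, 23, 30, black, Tai, 34), (BOS, 8, Helix, 23, 36, blue, Gus, 22), (BOS, 8, Helix, 23, 36, blue, Quin, 40), (BOS, 8, Helix, 23, 36, blue, Tai, 34), (BOS, 8, Helix, 23, 9, gold, Gus, 22), (BOS, 8, Helix, 23, 9, gold, Quin, 40), (BOS, 8, Helix, 23, 9, gold, Tai, 34)}
Apply σ_{pname ≠ Vega}; surviving tuples: {(BOS, 8, Helix, 23, 30, black, Gus, 22), (BOS, 8, Helix, 23, 30, black, Quin, 40), (BOS, 8, Helix, 23, 30, black, Tai, 34), (BOS, 8, Helix, 23, 36, blue, Gus, 22), (BOS, 8, Helix, 23, 36, blue, Quin, 40), (BOS, 8, Helix, 23, 36, blue, Tai, 34), (BOS, 8, Helix, 23, 9, gold, Gus, 22), (BOS, 8, Helix, 23, 9, gold, Quin, 40), (BOS, 8, Helix, 23, 9, gold, Tai, 34)}
Projecting to color, city, sname: {(black, BOS, Gus), (black, BOS, Quin), (black, BOS, Tai), (blue, BOS, Gus), (blue, BOS, Quin), (blue, BOS, Tai), (gold, BOS, Gus), (gold, BOS, Quin), (gold, BOS, Tai)}

{(black, BOS, Gus), (black, BOS, Quin), (black, BOS, Tai), (blue, BOS, Gus), (blue, BOS, Quin), (blue, BOS, Tai), (gold, BOS, Gus), (gold, BOS, Quin), (gold, BOS, Tai)}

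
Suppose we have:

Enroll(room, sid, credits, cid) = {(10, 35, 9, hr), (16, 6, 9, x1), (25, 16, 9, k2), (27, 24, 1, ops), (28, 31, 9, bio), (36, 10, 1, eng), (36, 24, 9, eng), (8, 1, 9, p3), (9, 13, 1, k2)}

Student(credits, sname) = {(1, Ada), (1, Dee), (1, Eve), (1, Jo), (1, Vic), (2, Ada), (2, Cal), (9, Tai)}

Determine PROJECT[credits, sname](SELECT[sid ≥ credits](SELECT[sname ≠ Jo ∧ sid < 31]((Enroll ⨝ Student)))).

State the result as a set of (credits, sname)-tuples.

{(1, Ada), (1, Dee), (1, Eve), (1, Vic), (9, Tai)}

Natural join on credits: {(10, 35, 9, hr, Tai), (16, 6, 9, x1, Tai), (25, 16, 9, k2, Tai), (27, 24, 1, ops, Ada), (27, 24, 1, ops, Dee), (27, 24, 1, ops, Eve), (27, 24, 1, ops, Jo), (27, 24, 1, ops, Vic), (28, 31, 9, bio, Tai), (36, 10, 1, eng, Ada), (36, 10, 1, eng, Dee), (36, 10, 1, eng, Eve), (36, 10, 1, eng, Jo), (36, 10, 1, eng, Vic), (36, 24, 9, eng, Tai), (8, 1, 9, p3, Tai), (9, 13, 1, k2, Ada), (9, 13, 1, k2, Dee), (9, 13, 1, k2, Eve), (9, 13, 1, k2, Jo), (9, 13, 1, k2, Vic)}
Apply σ_{sname ≠ Jo ∧ sid < 31}; surviving tuples: {(16, 6, 9, x1, Tai), (25, 16, 9, k2, Tai), (27, 24, 1, ops, Ada), (27, 24, 1, ops, Dee), (27, 24, 1, ops, Eve), (27, 24, 1, ops, Vic), (36, 10, 1, eng, Ada), (36, 10, 1, eng, Dee), (36, 10, 1, eng, Eve), (36, 10, 1, eng, Vic), (36, 24, 9, eng, Tai), (8, 1, 9, p3, Tai), (9, 13, 1, k2, Ada), (9, 13, 1, k2, Dee), (9, 13, 1, k2, Eve), (9, 13, 1, k2, Vic)}
Apply σ_{sid ≥ credits}; surviving tuples: {(25, 16, 9, k2, Tai), (27, 24, 1, ops, Ada), (27, 24, 1, ops, Dee), (27, 24, 1, ops, Eve), (27, 24, 1, ops, Vic), (36, 10, 1, eng, Ada), (36, 10, 1, eng, Dee), (36, 10, 1, eng, Eve), (36, 10, 1, eng, Vic), (36, 24, 9, eng, Tai), (9, 13, 1, k2, Ada), (9, 13, 1, k2, Dee), (9, 13, 1, k2, Eve), (9, 13, 1, k2, Vic)}
Projecting to credits, sname (9 duplicate(s) eliminated): {(1, Ada), (1, Dee), (1, Eve), (1, Vic), (9, Tai)}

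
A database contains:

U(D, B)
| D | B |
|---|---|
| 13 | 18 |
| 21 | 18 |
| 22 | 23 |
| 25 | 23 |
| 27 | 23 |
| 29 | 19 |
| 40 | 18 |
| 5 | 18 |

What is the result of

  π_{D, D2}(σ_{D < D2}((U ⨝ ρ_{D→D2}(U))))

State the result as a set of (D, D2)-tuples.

{(13, 21), (13, 40), (21, 40), (22, 25), (22, 27), (25, 27), (5, 13), (5, 21), (5, 40)}

ρ[D→D2]: schema becomes (D2, B); tuples unchanged.
Natural join on B: {(13, 18, 13), (13, 18, 21), (13, 18, 40), (13, 18, 5), (21, 18, 13), (21, 18, 21), (21, 18, 40), (21, 18, 5), (22, 23, 22), (22, 23, 25), (22, 23, 27), (25, 23, 22), (25, 23, 25), (25, 23, 27), (27, 23, 22), (27, 23, 25), (27, 23, 27), (29, 19, 29), (40, 18, 13), (40, 18, 21), (40, 18, 40), (40, 18, 5), (5, 18, 13), (5, 18, 21), (5, 18, 40), (5, 18, 5)}
Selection D < D2: {(13, 18, 21), (13, 18, 40), (21, 18, 40), (22, 23, 25), (22, 23, 27), (25, 23, 27), (5, 18, 13), (5, 18, 21), (5, 18, 40)}
π[D, D2]: project onto (D, D2) → {(13, 21), (13, 40), (21, 40), (22, 25), (22, 27), (25, 27), (5, 13), (5, 21), (5, 40)}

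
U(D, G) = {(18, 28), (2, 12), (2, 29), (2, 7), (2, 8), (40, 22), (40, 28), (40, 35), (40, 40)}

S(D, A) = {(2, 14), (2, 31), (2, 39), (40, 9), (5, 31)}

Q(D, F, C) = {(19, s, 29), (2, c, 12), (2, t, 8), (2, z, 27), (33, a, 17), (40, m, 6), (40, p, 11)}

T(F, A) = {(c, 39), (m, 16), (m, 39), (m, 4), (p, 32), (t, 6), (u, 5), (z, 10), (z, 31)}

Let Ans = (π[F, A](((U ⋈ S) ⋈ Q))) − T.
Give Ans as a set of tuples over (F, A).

{(c, 14), (c, 31), (m, 9), (p, 9), (t, 14), (t, 31), (t, 39), (z, 14), (z, 39)}

U ⋈ S (natural join on D): {(2, 12, 14), (2, 12, 31), (2, 12, 39), (2, 29, 14), (2, 29, 31), (2, 29, 39), (2, 7, 14), (2, 7, 31), (2, 7, 39), (2, 8, 14), (2, 8, 31), (2, 8, 39), (40, 22, 9), (40, 28, 9), (40, 35, 9), (40, 40, 9)}
(U ⋈ S) ⋈ Q (natural join on D): {(2, 12, 14, c, 12), (2, 12, 14, t, 8), (2, 12, 14, z, 27), (2, 12, 31, c, 12), (2, 12, 31, t, 8), (2, 12, 31, z, 27), (2, 12, 39, c, 12), (2, 12, 39, t, 8), (2, 12, 39, z, 27), (2, 29, 14, c, 12), (2, 29, 14, t, 8), (2, 29, 14, z, 27), (2, 29, 31, c, 12), (2, 29, 31, t, 8), (2, 29, 31, z, 27), (2, 29, 39, c, 12), (2, 29, 39, t, 8), (2, 29, 39, z, 27), (2, 7, 14, c, 12), (2, 7, 14, t, 8), (2, 7, 14, z, 27), (2, 7, 31, c, 12), (2, 7, 31, t, 8), (2, 7, 31, z, 27), (2, 7, 39, c, 12), (2, 7, 39, t, 8), (2, 7, 39, z, 27), (2, 8, 14, c, 12), (2, 8, 14, t, 8), (2, 8, 14, z, 27), (2, 8, 31, c, 12), (2, 8, 31, t, 8), (2, 8, 31, z, 27), (2, 8, 39, c, 12), (2, 8, 39, t, 8), (2, 8, 39, z, 27), (40, 22, 9, m, 6), (40, 22, 9, p, 11), (40, 28, 9, m, 6), (40, 28, 9, p, 11), (40, 35, 9, m, 6), (40, 35, 9, p, 11), (40, 40, 9, m, 6), (40, 40, 9, p, 11)}
π[F, A]: project onto (F, A) (33 duplicate(s) eliminated) → {(c, 14), (c, 31), (c, 39), (m, 9), (p, 9), (t, 14), (t, 31), (t, 39), (z, 14), (z, 31), (z, 39)}
Set difference of the two operands is {(c, 14), (c, 31), (m, 9), (p, 9), (t, 14), (t, 31), (t, 39), (z, 14), (z, 39)}.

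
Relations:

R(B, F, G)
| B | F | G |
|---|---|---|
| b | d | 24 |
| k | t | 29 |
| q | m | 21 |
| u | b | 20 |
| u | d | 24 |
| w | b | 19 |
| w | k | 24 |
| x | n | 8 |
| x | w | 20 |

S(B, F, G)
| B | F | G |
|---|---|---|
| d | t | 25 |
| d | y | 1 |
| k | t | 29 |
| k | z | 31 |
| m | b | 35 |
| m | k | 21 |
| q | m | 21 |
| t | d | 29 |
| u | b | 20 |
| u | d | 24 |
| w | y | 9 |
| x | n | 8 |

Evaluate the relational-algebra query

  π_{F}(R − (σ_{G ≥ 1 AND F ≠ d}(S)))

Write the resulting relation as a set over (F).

{b, d, k, w}

Apply σ_{G ≥ 1 AND F ≠ d}; surviving tuples: {(d, t, 25), (d, y, 1), (k, t, 29), (k, z, 31), (m, b, 35), (m, k, 21), (q, m, 21), (u, b, 20), (w, y, 9), (x, n, 8)}
Difference: {(b, d, 24), (k, t, 29), (q, m, 21), (u, b, 20), (u, d, 24), (w, b, 19), (w, k, 24), (x, n, 8), (x, w, 20)} with {(d, t, 25), (d, y, 1), (k, t, 29), (k, z, 31), (m, b, 35), (m, k, 21), (q, m, 21), (u, b, 20), (w, y, 9), (x, n, 8)} → {(b, d, 24), (u, d, 24), (w, b, 19), (w, k, 24), (x, w, 20)}
Projecting to F (1 duplicate(s) eliminated): {b, d, k, w}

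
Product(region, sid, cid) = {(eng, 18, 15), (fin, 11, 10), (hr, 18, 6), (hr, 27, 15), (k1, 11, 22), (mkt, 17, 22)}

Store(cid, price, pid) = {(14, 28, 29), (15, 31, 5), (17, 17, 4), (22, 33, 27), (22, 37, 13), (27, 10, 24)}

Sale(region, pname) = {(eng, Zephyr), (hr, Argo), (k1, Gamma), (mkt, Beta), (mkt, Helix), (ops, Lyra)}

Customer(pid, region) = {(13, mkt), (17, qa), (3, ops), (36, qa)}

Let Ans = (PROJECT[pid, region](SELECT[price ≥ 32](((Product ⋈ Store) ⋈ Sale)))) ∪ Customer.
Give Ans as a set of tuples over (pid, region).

Natural join on cid: {(eng, 18, 15, 31, 5), (hr, 27, 15, 31, 5), (k1, 11, 22, 33, 27), (k1, 11, 22, 37, 13), (mkt, 17, 22, 33, 27), (mkt, 17, 22, 37, 13)}
Natural join on region: {(eng, 18, 15, 31, 5, Zephyr), (hr, 27, 15, 31, 5, Argo), (k1, 11, 22, 33, 27, Gamma), (k1, 11, 22, 37, 13, Gamma), (mkt, 17, 22, 33, 27, Beta), (mkt, 17, 22, 33, 27, Helix), (mkt, 17, 22, 37, 13, Beta), (mkt, 17, 22, 37, 13, Helix)}
Apply σ_{price ≥ 32}; surviving tuples: {(k1, 11, 22, 33, 27, Gamma), (k1, 11, 22, 37, 13, Gamma), (mkt, 17, 22, 33, 27, Beta), (mkt, 17, 22, 33, 27, Helix), (mkt, 17, 22, 37, 13, Beta), (mkt, 17, 22, 37, 13, Helix)}
Keep only column(s) pid, region (2 duplicate(s) eliminated): {(13, k1), (13, mkt), (27, k1), (27, mkt)}
Taking the union: {(13, k1), (13, mkt), (17, qa), (27, k1), (27, mkt), (3, ops), (36, qa)}

{(13, k1), (13, mkt), (17, qa), (27, k1), (27, mkt), (3, ops), (36, qa)}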